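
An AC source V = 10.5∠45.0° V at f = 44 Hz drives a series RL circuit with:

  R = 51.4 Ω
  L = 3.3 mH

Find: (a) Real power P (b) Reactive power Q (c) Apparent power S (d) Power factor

Step 1 — Angular frequency: ω = 2π·f = 2π·44 = 276.5 rad/s.
Step 2 — Component impedances:
  R: Z = R = 51.4 Ω
  L: Z = jωL = j·276.5·0.0033 = 0 + j0.9123 Ω
Step 3 — Series combination: Z_total = R + L = 51.4 + j0.9123 Ω = 51.41∠1.0° Ω.
Step 4 — Source phasor: V = 10.5∠45.0° V = 7.425 + j7.425 V.
Step 5 — Current: I = V / Z = 0.147 + j0.1418 A = 0.2042∠44.0° A.
Step 6 — Complex power: S = V·I* = 2.144 + j0.03806 VA.
Step 7 — Real power: P = Re(S) = 2.144 W.
Step 8 — Reactive power: Q = Im(S) = 0.03806 VAR.
Step 9 — Apparent power: |S| = 2.145 VA.
Step 10 — Power factor: PF = P/|S| = 0.9998 (lagging).

(a) P = 2.144 W  (b) Q = 0.03806 VAR  (c) S = 2.145 VA  (d) PF = 0.9998 (lagging)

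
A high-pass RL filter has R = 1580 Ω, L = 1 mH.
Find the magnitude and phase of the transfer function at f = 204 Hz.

Step 1 — Angular frequency: ω = 2π·204 = 1282 rad/s.
Step 2 — Transfer function: H(jω) = jωL/(R + jωL).
Step 3 — Numerator jωL = j·1.282; denominator R + jωL = 1580 + j1.282.
Step 4 — H = 6.581e-07 + j0.0008112.
Step 5 — Magnitude: |H| = 0.0008112 (-61.8 dB); phase: φ = 90.0°.

|H| = 0.0008112 (-61.8 dB), φ = 90.0°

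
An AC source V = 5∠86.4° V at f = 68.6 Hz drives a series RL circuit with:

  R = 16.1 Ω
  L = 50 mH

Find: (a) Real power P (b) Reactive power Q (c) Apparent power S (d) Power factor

Step 1 — Angular frequency: ω = 2π·f = 2π·68.6 = 431 rad/s.
Step 2 — Component impedances:
  R: Z = R = 16.1 Ω
  L: Z = jωL = j·431·0.05 = 0 + j21.55 Ω
Step 3 — Series combination: Z_total = R + L = 16.1 + j21.55 Ω = 26.9∠53.2° Ω.
Step 4 — Source phasor: V = 5∠86.4° V = 0.314 + j4.99 V.
Step 5 — Current: I = V / Z = 0.1556 + j0.1017 A = 0.1859∠33.2° A.
Step 6 — Complex power: S = V·I* = 0.5562 + j0.7445 VA.
Step 7 — Real power: P = Re(S) = 0.5562 W.
Step 8 — Reactive power: Q = Im(S) = 0.7445 VAR.
Step 9 — Apparent power: |S| = 0.9293 VA.
Step 10 — Power factor: PF = P/|S| = 0.5985 (lagging).

(a) P = 0.5562 W  (b) Q = 0.7445 VAR  (c) S = 0.9293 VA  (d) PF = 0.5985 (lagging)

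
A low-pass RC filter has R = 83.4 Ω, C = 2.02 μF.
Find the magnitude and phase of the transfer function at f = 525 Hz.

Step 1 — Angular frequency: ω = 2π·525 = 3299 rad/s.
Step 2 — Transfer function: H(jω) = 1/(1 + jωRC).
Step 3 — Denominator: 1 + jωRC = 1 + j·3299·83.4·2.02e-06 = 1 + j0.5557.
Step 4 — H = 0.764 - j0.4246.
Step 5 — Magnitude: |H| = 0.8741 (-1.2 dB); phase: φ = -29.1°.

|H| = 0.8741 (-1.2 dB), φ = -29.1°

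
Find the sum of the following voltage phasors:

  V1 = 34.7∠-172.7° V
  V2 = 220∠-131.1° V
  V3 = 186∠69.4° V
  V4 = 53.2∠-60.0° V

Step 1 — Convert each phasor to rectangular form:
  V1 = 34.7·(cos(-172.7°) + j·sin(-172.7°)) = -34.42 - j4.409 V
  V2 = 220·(cos(-131.1°) + j·sin(-131.1°)) = -144.6 - j165.8 V
  V3 = 186·(cos(69.4°) + j·sin(69.4°)) = 65.44 + j174.1 V
  V4 = 53.2·(cos(-60.0°) + j·sin(-60.0°)) = 26.6 - j46.07 V
Step 2 — Sum components: V_total = -87 - j42.16 V.
Step 3 — Convert to polar: |V_total| = 96.68 V, ∠V_total = -154.1°.

V_total = 96.68∠-154.1° V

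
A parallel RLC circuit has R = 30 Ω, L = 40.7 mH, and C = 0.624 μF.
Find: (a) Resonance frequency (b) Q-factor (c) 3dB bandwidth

Step 1 — Resonance: ω₀ = 1/√(LC) = 1/√(0.0407·6.24e-07) = 6275 rad/s.
Step 2 — f₀ = ω₀/(2π) = 998.7 Hz.
Step 3 — Parallel Q: Q = R/(ω₀L) = 30/(6275·0.0407) = 0.1175.
Step 4 — Bandwidth: Δω = ω₀/Q = 5.342e+04 rad/s; BW = Δω/(2π) = 8502 Hz.

(a) f₀ = 998.7 Hz  (b) Q = 0.1175  (c) BW = 8502 Hz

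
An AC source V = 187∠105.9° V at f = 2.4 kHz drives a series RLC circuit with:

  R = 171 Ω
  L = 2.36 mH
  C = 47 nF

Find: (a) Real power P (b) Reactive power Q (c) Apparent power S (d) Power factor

Step 1 — Angular frequency: ω = 2π·f = 2π·2400 = 1.508e+04 rad/s.
Step 2 — Component impedances:
  R: Z = R = 171 Ω
  L: Z = jωL = j·1.508e+04·0.00236 = 0 + j35.59 Ω
  C: Z = 1/(jωC) = -j/(ω·C) = 0 - j1411 Ω
Step 3 — Series combination: Z_total = R + L + C = 171 - j1375 Ω = 1386∠-82.9° Ω.
Step 4 — Source phasor: V = 187∠105.9° V = -51.23 + j179.8 V.
Step 5 — Current: I = V / Z = -0.1333 - j0.02067 A = 0.1349∠-171.2° A.
Step 6 — Complex power: S = V·I* = 3.113 - j25.04 VA.
Step 7 — Real power: P = Re(S) = 3.113 W.
Step 8 — Reactive power: Q = Im(S) = -25.04 VAR.
Step 9 — Apparent power: |S| = 25.23 VA.
Step 10 — Power factor: PF = P/|S| = 0.1234 (leading).

(a) P = 3.113 W  (b) Q = -25.04 VAR  (c) S = 25.23 VA  (d) PF = 0.1234 (leading)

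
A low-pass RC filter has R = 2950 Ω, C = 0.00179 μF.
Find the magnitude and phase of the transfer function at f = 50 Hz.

Step 1 — Angular frequency: ω = 2π·50 = 314.2 rad/s.
Step 2 — Transfer function: H(jω) = 1/(1 + jωRC).
Step 3 — Denominator: 1 + jωRC = 1 + j·314.2·2950·1.79e-09 = 1 + j0.001659.
Step 4 — H = 1 - j0.001659.
Step 5 — Magnitude: |H| = 1 (-0.0 dB); phase: φ = -0.1°.

|H| = 1 (-0.0 dB), φ = -0.1°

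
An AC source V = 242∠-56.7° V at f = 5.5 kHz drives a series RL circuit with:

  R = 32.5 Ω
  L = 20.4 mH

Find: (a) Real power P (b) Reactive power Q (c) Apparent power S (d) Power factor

Step 1 — Angular frequency: ω = 2π·f = 2π·5500 = 3.456e+04 rad/s.
Step 2 — Component impedances:
  R: Z = R = 32.5 Ω
  L: Z = jωL = j·3.456e+04·0.0204 = 0 + j705 Ω
Step 3 — Series combination: Z_total = R + L = 32.5 + j705 Ω = 705.7∠87.4° Ω.
Step 4 — Source phasor: V = 242∠-56.7° V = 132.9 - j202.3 V.
Step 5 — Current: I = V / Z = -0.2776 - j0.2013 A = 0.3429∠-144.1° A.
Step 6 — Complex power: S = V·I* = 3.822 + j82.9 VA.
Step 7 — Real power: P = Re(S) = 3.822 W.
Step 8 — Reactive power: Q = Im(S) = 82.9 VAR.
Step 9 — Apparent power: |S| = 82.98 VA.
Step 10 — Power factor: PF = P/|S| = 0.04605 (lagging).

(a) P = 3.822 W  (b) Q = 82.9 VAR  (c) S = 82.98 VA  (d) PF = 0.04605 (lagging)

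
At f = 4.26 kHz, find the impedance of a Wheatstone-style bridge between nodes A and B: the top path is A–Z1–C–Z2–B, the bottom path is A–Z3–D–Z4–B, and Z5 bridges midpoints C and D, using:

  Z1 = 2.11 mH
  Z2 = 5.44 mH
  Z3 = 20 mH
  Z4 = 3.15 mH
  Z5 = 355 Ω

Step 1 — Angular frequency: ω = 2π·f = 2π·4260 = 2.677e+04 rad/s.
Step 2 — Component impedances:
  Z1: Z = jωL = j·2.677e+04·0.00211 = 0 + j56.48 Ω
  Z2: Z = jωL = j·2.677e+04·0.00544 = 0 + j145.6 Ω
  Z3: Z = jωL = j·2.677e+04·0.02 = 0 + j535.3 Ω
  Z4: Z = jωL = j·2.677e+04·0.00315 = 0 + j84.31 Ω
  Z5: Z = R = 355 Ω
Step 3 — Bridge requires nodal analysis (the Z5 bridge couples midpoints C and D, so the two paths cannot be reduced to a simple series/parallel combination). Setting node B to ground and injecting 1 A at node A, the 3-node admittance system at A, C, D solves to V_A = Z_AB = 18.35 + j143.8 Ω = 145∠82.7° Ω.

Z = 18.35 + j143.8 Ω = 145∠82.7° Ω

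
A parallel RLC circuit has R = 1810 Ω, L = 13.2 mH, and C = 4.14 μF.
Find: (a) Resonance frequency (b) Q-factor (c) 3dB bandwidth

Step 1 — Resonance: ω₀ = 1/√(LC) = 1/√(0.0132·4.14e-06) = 4278 rad/s.
Step 2 — f₀ = ω₀/(2π) = 680.8 Hz.
Step 3 — Parallel Q: Q = R/(ω₀L) = 1810/(4278·0.0132) = 32.05.
Step 4 — Bandwidth: Δω = ω₀/Q = 133.5 rad/s; BW = Δω/(2π) = 21.24 Hz.

(a) f₀ = 680.8 Hz  (b) Q = 32.05  (c) BW = 21.24 Hz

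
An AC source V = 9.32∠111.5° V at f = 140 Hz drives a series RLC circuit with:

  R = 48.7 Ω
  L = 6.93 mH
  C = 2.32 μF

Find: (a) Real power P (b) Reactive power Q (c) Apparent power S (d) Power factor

Step 1 — Angular frequency: ω = 2π·f = 2π·140 = 879.6 rad/s.
Step 2 — Component impedances:
  R: Z = R = 48.7 Ω
  L: Z = jωL = j·879.6·0.00693 = 0 + j6.096 Ω
  C: Z = 1/(jωC) = -j/(ω·C) = 0 - j490 Ω
Step 3 — Series combination: Z_total = R + L + C = 48.7 - j483.9 Ω = 486.4∠-84.3° Ω.
Step 4 — Source phasor: V = 9.32∠111.5° V = -3.416 + j8.671 V.
Step 5 — Current: I = V / Z = -0.01844 - j0.005203 A = 0.01916∠-164.2° A.
Step 6 — Complex power: S = V·I* = 0.01788 - j0.1777 VA.
Step 7 — Real power: P = Re(S) = 0.01788 W.
Step 8 — Reactive power: Q = Im(S) = -0.1777 VAR.
Step 9 — Apparent power: |S| = 0.1786 VA.
Step 10 — Power factor: PF = P/|S| = 0.1001 (leading).

(a) P = 0.01788 W  (b) Q = -0.1777 VAR  (c) S = 0.1786 VA  (d) PF = 0.1001 (leading)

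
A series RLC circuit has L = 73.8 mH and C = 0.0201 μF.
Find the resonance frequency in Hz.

Step 1 — Resonance condition Im(Z)=0 gives ω₀ = 1/√(LC).
Step 2 — ω₀ = 1/√(0.0738·2.01e-08) = 2.596e+04 rad/s.
Step 3 — f₀ = ω₀/(2π) = 4132 Hz.

f₀ = 4132 Hz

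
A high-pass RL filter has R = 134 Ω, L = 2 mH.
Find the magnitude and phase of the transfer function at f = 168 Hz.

Step 1 — Angular frequency: ω = 2π·168 = 1056 rad/s.
Step 2 — Transfer function: H(jω) = jωL/(R + jωL).
Step 3 — Numerator jωL = j·2.111; denominator R + jωL = 134 + j2.111.
Step 4 — H = 0.0002482 + j0.01575.
Step 5 — Magnitude: |H| = 0.01575 (-36.1 dB); phase: φ = 89.1°.

|H| = 0.01575 (-36.1 dB), φ = 89.1°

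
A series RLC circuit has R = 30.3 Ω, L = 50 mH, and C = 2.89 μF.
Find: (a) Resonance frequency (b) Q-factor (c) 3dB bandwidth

Step 1 — Resonance condition Im(Z)=0 gives ω₀ = 1/√(LC).
Step 2 — ω₀ = 1/√(0.05·2.89e-06) = 2631 rad/s.
Step 3 — f₀ = ω₀/(2π) = 418.7 Hz.
Step 4 — Series Q: Q = ω₀L/R = 2631·0.05/30.3 = 4.341.
Step 5 — 3dB bandwidth: Δω = ω₀/Q = 606 rad/s; BW = Δω/(2π) = 96.45 Hz.

(a) f₀ = 418.7 Hz  (b) Q = 4.341  (c) BW = 96.45 Hz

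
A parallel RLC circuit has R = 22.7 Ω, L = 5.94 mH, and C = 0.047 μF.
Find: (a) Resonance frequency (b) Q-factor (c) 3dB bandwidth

Step 1 — Resonance: ω₀ = 1/√(LC) = 1/√(0.00594·4.7e-08) = 5.985e+04 rad/s.
Step 2 — f₀ = ω₀/(2π) = 9525 Hz.
Step 3 — Parallel Q: Q = R/(ω₀L) = 22.7/(5.985e+04·0.00594) = 0.06385.
Step 4 — Bandwidth: Δω = ω₀/Q = 9.373e+05 rad/s; BW = Δω/(2π) = 1.492e+05 Hz.

(a) f₀ = 9525 Hz  (b) Q = 0.06385  (c) BW = 1.492e+05 Hz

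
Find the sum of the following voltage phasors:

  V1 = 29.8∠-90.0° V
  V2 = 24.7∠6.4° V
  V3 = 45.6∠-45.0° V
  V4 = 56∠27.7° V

Step 1 — Convert each phasor to rectangular form:
  V1 = 29.8·(cos(-90.0°) + j·sin(-90.0°)) = 0 - j29.8 V
  V2 = 24.7·(cos(6.4°) + j·sin(6.4°)) = 24.55 + j2.753 V
  V3 = 45.6·(cos(-45.0°) + j·sin(-45.0°)) = 32.24 - j32.24 V
  V4 = 56·(cos(27.7°) + j·sin(27.7°)) = 49.58 + j26.03 V
Step 2 — Sum components: V_total = 106.4 - j33.26 V.
Step 3 — Convert to polar: |V_total| = 111.5 V, ∠V_total = -17.4°.

V_total = 111.5∠-17.4° V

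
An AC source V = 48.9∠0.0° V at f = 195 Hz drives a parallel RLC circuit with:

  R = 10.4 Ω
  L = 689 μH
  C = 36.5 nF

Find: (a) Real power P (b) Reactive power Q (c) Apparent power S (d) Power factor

Step 1 — Angular frequency: ω = 2π·f = 2π·195 = 1225 rad/s.
Step 2 — Component impedances:
  R: Z = R = 10.4 Ω
  L: Z = jωL = j·1225·0.000689 = 0 + j0.8442 Ω
  C: Z = 1/(jωC) = -j/(ω·C) = 0 - j2.236e+04 Ω
Step 3 — Parallel combination: 1/Z_total = 1/R + 1/L + 1/C; Z_total = 0.06808 + j0.8387 Ω = 0.8414∠85.4° Ω.
Step 4 — Source phasor: V = 48.9∠0.0° V = 48.9 V.
Step 5 — Current: I = V / Z = 4.702 - j57.92 A = 58.11∠-85.4° A.
Step 6 — Complex power: S = V·I* = 229.9 + j2832 VA.
Step 7 — Real power: P = Re(S) = 229.9 W.
Step 8 — Reactive power: Q = Im(S) = 2832 VAR.
Step 9 — Apparent power: |S| = 2842 VA.
Step 10 — Power factor: PF = P/|S| = 0.08091 (lagging).

(a) P = 229.9 W  (b) Q = 2832 VAR  (c) S = 2842 VA  (d) PF = 0.08091 (lagging)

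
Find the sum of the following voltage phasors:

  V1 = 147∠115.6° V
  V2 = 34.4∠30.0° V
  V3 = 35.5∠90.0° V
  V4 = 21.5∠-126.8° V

Step 1 — Convert each phasor to rectangular form:
  V1 = 147·(cos(115.6°) + j·sin(115.6°)) = -63.52 + j132.6 V
  V2 = 34.4·(cos(30.0°) + j·sin(30.0°)) = 29.79 + j17.2 V
  V3 = 35.5·(cos(90.0°) + j·sin(90.0°)) = 0 + j35.5 V
  V4 = 21.5·(cos(-126.8°) + j·sin(-126.8°)) = -12.88 - j17.22 V
Step 2 — Sum components: V_total = -46.6 + j168.1 V.
Step 3 — Convert to polar: |V_total| = 174.4 V, ∠V_total = 105.5°.

V_total = 174.4∠105.5° V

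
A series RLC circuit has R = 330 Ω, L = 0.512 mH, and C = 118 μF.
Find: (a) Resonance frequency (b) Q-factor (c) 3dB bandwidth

Step 1 — Resonance: ω₀ = 1/√(LC) = 1/√(0.000512·0.000118) = 4068 rad/s.
Step 2 — f₀ = ω₀/(2π) = 647.5 Hz.
Step 3 — Series Q: Q = ω₀L/R = 4068·0.000512/330 = 0.006312.
Step 4 — Bandwidth: Δω = ω₀/Q = 6.445e+05 rad/s; BW = Δω/(2π) = 1.026e+05 Hz.

(a) f₀ = 647.5 Hz  (b) Q = 0.006312  (c) BW = 1.026e+05 Hz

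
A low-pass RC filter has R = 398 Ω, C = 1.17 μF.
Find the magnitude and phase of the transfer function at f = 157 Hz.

Step 1 — Angular frequency: ω = 2π·157 = 986.5 rad/s.
Step 2 — Transfer function: H(jω) = 1/(1 + jωRC).
Step 3 — Denominator: 1 + jωRC = 1 + j·986.5·398·1.17e-06 = 1 + j0.4594.
Step 4 — H = 0.8258 - j0.3793.
Step 5 — Magnitude: |H| = 0.9087 (-0.8 dB); phase: φ = -24.7°.

|H| = 0.9087 (-0.8 dB), φ = -24.7°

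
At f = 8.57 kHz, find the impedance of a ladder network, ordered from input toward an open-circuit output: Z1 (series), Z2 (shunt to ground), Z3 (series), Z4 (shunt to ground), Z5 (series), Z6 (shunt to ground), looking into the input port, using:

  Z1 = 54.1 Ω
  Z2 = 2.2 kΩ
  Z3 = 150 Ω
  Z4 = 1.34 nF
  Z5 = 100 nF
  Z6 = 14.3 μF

Step 1 — Angular frequency: ω = 2π·f = 2π·8570 = 5.385e+04 rad/s.
Step 2 — Component impedances:
  Z1: Z = R = 54.1 Ω
  Z2: Z = R = 2200 Ω
  Z3: Z = R = 150 Ω
  Z4: Z = 1/(jωC) = -j/(ω·C) = 0 - j1.386e+04 Ω
  Z5: Z = 1/(jωC) = -j/(ω·C) = 0 - j185.7 Ω
  Z6: Z = 1/(jωC) = -j/(ω·C) = 0 - j1.299 Ω
Step 3 — Ladder network (open output): work backward from the far end, alternating series and parallel combinations. Z_in = 207.1 - j160.7 Ω = 262.2∠-37.8° Ω.

Z = 207.1 - j160.7 Ω = 262.2∠-37.8° Ω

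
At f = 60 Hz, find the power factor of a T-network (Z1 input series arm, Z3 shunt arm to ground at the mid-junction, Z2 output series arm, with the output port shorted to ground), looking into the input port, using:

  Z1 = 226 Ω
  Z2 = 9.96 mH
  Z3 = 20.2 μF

Step 1 — Angular frequency: ω = 2π·f = 2π·60 = 377 rad/s.
Step 2 — Component impedances:
  Z1: Z = R = 226 Ω
  Z2: Z = jωL = j·377·0.00996 = 0 + j3.755 Ω
  Z3: Z = 1/(jωC) = -j/(ω·C) = 0 - j131.3 Ω
Step 3 — With the output port shorted to ground, the output series arm Z2 runs from the junction to ground; the shunt arm Z3 also runs from the junction to ground. They appear in parallel: Z3 || Z2 = 0 + j3.865 Ω.
Step 4 — Series with input arm Z1: Z_in = Z1 + (Z3 || Z2) = 226 + j3.865 Ω = 226∠1.0° Ω.
Step 5 — Power factor: PF = cos(φ) = Re(Z)/|Z| = 226/226.03 = 0.9999.
Step 6 — Type: Im(Z) = 3.865 ⇒ lagging (phase φ = 1.0°).

PF = 0.9999 (lagging, φ = 1.0°)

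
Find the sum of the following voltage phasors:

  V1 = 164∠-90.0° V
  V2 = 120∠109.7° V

Step 1 — Convert each phasor to rectangular form:
  V1 = 164·(cos(-90.0°) + j·sin(-90.0°)) = 0 - j164 V
  V2 = 120·(cos(109.7°) + j·sin(109.7°)) = -40.45 + j113 V
Step 2 — Sum components: V_total = -40.45 - j51.02 V.
Step 3 — Convert to polar: |V_total| = 65.11 V, ∠V_total = -128.4°.

V_total = 65.11∠-128.4° V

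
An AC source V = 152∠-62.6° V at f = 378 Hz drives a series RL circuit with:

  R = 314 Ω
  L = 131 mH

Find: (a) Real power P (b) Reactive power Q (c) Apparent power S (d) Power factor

Step 1 — Angular frequency: ω = 2π·f = 2π·378 = 2375 rad/s.
Step 2 — Component impedances:
  R: Z = R = 314 Ω
  L: Z = jωL = j·2375·0.131 = 0 + j311.1 Ω
Step 3 — Series combination: Z_total = R + L = 314 + j311.1 Ω = 442∠44.7° Ω.
Step 4 — Source phasor: V = 152∠-62.6° V = 69.95 - j134.9 V.
Step 5 — Current: I = V / Z = -0.1025 - j0.3282 A = 0.3439∠-107.3° A.
Step 6 — Complex power: S = V·I* = 37.13 + j36.79 VA.
Step 7 — Real power: P = Re(S) = 37.13 W.
Step 8 — Reactive power: Q = Im(S) = 36.79 VAR.
Step 9 — Apparent power: |S| = 52.27 VA.
Step 10 — Power factor: PF = P/|S| = 0.7103 (lagging).

(a) P = 37.13 W  (b) Q = 36.79 VAR  (c) S = 52.27 VA  (d) PF = 0.7103 (lagging)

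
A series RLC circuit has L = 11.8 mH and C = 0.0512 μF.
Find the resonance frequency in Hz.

Step 1 — Resonance condition Im(Z)=0 gives ω₀ = 1/√(LC).
Step 2 — ω₀ = 1/√(0.0118·5.12e-08) = 4.068e+04 rad/s.
Step 3 — f₀ = ω₀/(2π) = 6475 Hz.

f₀ = 6475 Hz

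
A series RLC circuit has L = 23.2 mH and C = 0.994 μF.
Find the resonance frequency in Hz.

Step 1 — Resonance condition Im(Z)=0 gives ω₀ = 1/√(LC).
Step 2 — ω₀ = 1/√(0.0232·9.94e-07) = 6585 rad/s.
Step 3 — f₀ = ω₀/(2π) = 1048 Hz.

f₀ = 1048 Hz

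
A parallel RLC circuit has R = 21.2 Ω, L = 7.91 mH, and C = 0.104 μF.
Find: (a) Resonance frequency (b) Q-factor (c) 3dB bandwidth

Step 1 — Resonance: ω₀ = 1/√(LC) = 1/√(0.00791·1.04e-07) = 3.487e+04 rad/s.
Step 2 — f₀ = ω₀/(2π) = 5549 Hz.
Step 3 — Parallel Q: Q = R/(ω₀L) = 21.2/(3.487e+04·0.00791) = 0.07687.
Step 4 — Bandwidth: Δω = ω₀/Q = 4.536e+05 rad/s; BW = Δω/(2π) = 7.219e+04 Hz.

(a) f₀ = 5549 Hz  (b) Q = 0.07687  (c) BW = 7.219e+04 Hz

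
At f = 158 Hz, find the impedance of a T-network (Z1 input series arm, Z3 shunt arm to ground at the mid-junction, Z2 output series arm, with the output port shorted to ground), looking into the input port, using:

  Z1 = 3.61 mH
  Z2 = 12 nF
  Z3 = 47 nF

Step 1 — Angular frequency: ω = 2π·f = 2π·158 = 992.7 rad/s.
Step 2 — Component impedances:
  Z1: Z = jωL = j·992.7·0.00361 = 0 + j3.584 Ω
  Z2: Z = 1/(jωC) = -j/(ω·C) = 0 - j8.394e+04 Ω
  Z3: Z = 1/(jωC) = -j/(ω·C) = 0 - j2.143e+04 Ω
Step 3 — With the output port shorted to ground, the output series arm Z2 runs from the junction to ground; the shunt arm Z3 also runs from the junction to ground. They appear in parallel: Z3 || Z2 = 0 - j1.707e+04 Ω.
Step 4 — Series with input arm Z1: Z_in = Z1 + (Z3 || Z2) = 0 - j1.707e+04 Ω = 1.707e+04∠-90.0° Ω.

Z = 0 - j1.707e+04 Ω = 1.707e+04∠-90.0° Ω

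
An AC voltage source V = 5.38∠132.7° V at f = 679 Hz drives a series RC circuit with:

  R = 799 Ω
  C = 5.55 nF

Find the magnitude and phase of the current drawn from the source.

Step 1 — Angular frequency: ω = 2π·f = 2π·679 = 4266 rad/s.
Step 2 — Component impedances:
  R: Z = R = 799 Ω
  C: Z = 1/(jωC) = -j/(ω·C) = 0 - j4.223e+04 Ω
Step 3 — Series combination: Z_total = R + C = 799 - j4.223e+04 Ω = 4.224e+04∠-88.9° Ω.
Step 4 — Source phasor: V = 5.38∠132.7° V = -3.648 + j3.954 V.
Step 5 — Ohm's law: I = V / Z_total = (-3.648 + j3.954) / (799 - j4.223e+04) = -9.522e-05 - j8.459e-05 A.
Step 6 — Convert to polar: |I| = 0.0001274 A, ∠I = -138.4°.

I = 0.0001274∠-138.4° A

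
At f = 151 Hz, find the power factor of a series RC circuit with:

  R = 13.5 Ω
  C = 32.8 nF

Step 1 — Angular frequency: ω = 2π·f = 2π·151 = 948.8 rad/s.
Step 2 — Component impedances:
  R: Z = R = 13.5 Ω
  C: Z = 1/(jωC) = -j/(ω·C) = 0 - j3.213e+04 Ω
Step 3 — Series combination: Z_total = R + C = 13.5 - j3.213e+04 Ω = 3.213e+04∠-90.0° Ω.
Step 4 — Power factor: PF = cos(φ) = Re(Z)/|Z| = 13.5/32134 = 0.0004201.
Step 5 — Type: Im(Z) = -3.213e+04 ⇒ leading (phase φ = -90.0°).

PF = 0.0004201 (leading, φ = -90.0°)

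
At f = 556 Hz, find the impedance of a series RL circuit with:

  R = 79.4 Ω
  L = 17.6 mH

Step 1 — Angular frequency: ω = 2π·f = 2π·556 = 3493 rad/s.
Step 2 — Component impedances:
  R: Z = R = 79.4 Ω
  L: Z = jωL = j·3493·0.0176 = 0 + j61.48 Ω
Step 3 — Series combination: Z_total = R + L = 79.4 + j61.48 Ω = 100.4∠37.8° Ω.

Z = 79.4 + j61.48 Ω = 100.4∠37.8° Ω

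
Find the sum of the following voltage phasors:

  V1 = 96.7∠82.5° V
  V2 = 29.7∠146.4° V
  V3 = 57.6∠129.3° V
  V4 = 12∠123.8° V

Step 1 — Convert each phasor to rectangular form:
  V1 = 96.7·(cos(82.5°) + j·sin(82.5°)) = 12.62 + j95.87 V
  V2 = 29.7·(cos(146.4°) + j·sin(146.4°)) = -24.74 + j16.44 V
  V3 = 57.6·(cos(129.3°) + j·sin(129.3°)) = -36.48 + j44.57 V
  V4 = 12·(cos(123.8°) + j·sin(123.8°)) = -6.676 + j9.972 V
Step 2 — Sum components: V_total = -55.27 + j166.9 V.
Step 3 — Convert to polar: |V_total| = 175.8 V, ∠V_total = 108.3°.

V_total = 175.8∠108.3° V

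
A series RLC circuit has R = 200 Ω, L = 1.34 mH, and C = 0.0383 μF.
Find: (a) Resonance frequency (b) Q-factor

Step 1 — Resonance condition Im(Z)=0 gives ω₀ = 1/√(LC).
Step 2 — ω₀ = 1/√(0.00134·3.83e-08) = 1.396e+05 rad/s.
Step 3 — f₀ = ω₀/(2π) = 2.222e+04 Hz.
Step 4 — Series Q: Q = ω₀L/R = 1.396e+05·0.00134/200 = 0.9352.

(a) f₀ = 2.222e+04 Hz  (b) Q = 0.9352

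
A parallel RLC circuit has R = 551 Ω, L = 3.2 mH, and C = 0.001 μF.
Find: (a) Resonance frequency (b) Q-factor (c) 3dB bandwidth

Step 1 — Resonance: ω₀ = 1/√(LC) = 1/√(0.0032·1e-09) = 5.59e+05 rad/s.
Step 2 — f₀ = ω₀/(2π) = 8.897e+04 Hz.
Step 3 — Parallel Q: Q = R/(ω₀L) = 551/(5.59e+05·0.0032) = 0.308.
Step 4 — Bandwidth: Δω = ω₀/Q = 1.815e+06 rad/s; BW = Δω/(2π) = 2.888e+05 Hz.

(a) f₀ = 8.897e+04 Hz  (b) Q = 0.308  (c) BW = 2.888e+05 Hz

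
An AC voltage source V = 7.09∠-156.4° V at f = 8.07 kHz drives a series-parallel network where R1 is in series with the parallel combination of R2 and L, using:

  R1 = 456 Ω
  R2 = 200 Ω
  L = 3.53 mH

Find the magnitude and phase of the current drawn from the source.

Step 1 — Angular frequency: ω = 2π·f = 2π·8070 = 5.071e+04 rad/s.
Step 2 — Component impedances:
  R1: Z = R = 456 Ω
  R2: Z = R = 200 Ω
  L: Z = jωL = j·5.071e+04·0.00353 = 0 + j179 Ω
Step 3 — Parallel branch: R2 || L = 1/(1/R2 + 1/L) = 88.95 + j99.39 Ω.
Step 4 — Series with R1: Z_total = R1 + (R2 || L) = 544.9 + j99.39 Ω = 553.9∠10.3° Ω.
Step 5 — Source phasor: V = 7.09∠-156.4° V = -6.497 - j2.838 V.
Step 6 — Ohm's law: I = V / Z_total = (-6.497 - j2.838) / (544.9 + j99.39) = -0.01246 - j0.002937 A.
Step 7 — Convert to polar: |I| = 0.0128 A, ∠I = -166.7°.

I = 0.0128∠-166.7° A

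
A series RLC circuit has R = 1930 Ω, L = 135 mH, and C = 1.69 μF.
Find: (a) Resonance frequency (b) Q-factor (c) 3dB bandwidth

Step 1 — Resonance: ω₀ = 1/√(LC) = 1/√(0.135·1.69e-06) = 2094 rad/s.
Step 2 — f₀ = ω₀/(2π) = 333.2 Hz.
Step 3 — Series Q: Q = ω₀L/R = 2094·0.135/1930 = 0.1464.
Step 4 — Bandwidth: Δω = ω₀/Q = 1.43e+04 rad/s; BW = Δω/(2π) = 2275 Hz.

(a) f₀ = 333.2 Hz  (b) Q = 0.1464  (c) BW = 2275 Hz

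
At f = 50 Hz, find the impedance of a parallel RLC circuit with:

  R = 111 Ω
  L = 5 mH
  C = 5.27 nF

Step 1 — Angular frequency: ω = 2π·f = 2π·50 = 314.2 rad/s.
Step 2 — Component impedances:
  R: Z = R = 111 Ω
  L: Z = jωL = j·314.2·0.005 = 0 + j1.571 Ω
  C: Z = 1/(jωC) = -j/(ω·C) = 0 - j6.04e+05 Ω
Step 3 — Parallel combination: 1/Z_total = 1/R + 1/L + 1/C; Z_total = 0.02222 + j1.57 Ω = 1.571∠89.2° Ω.

Z = 0.02222 + j1.57 Ω = 1.571∠89.2° Ω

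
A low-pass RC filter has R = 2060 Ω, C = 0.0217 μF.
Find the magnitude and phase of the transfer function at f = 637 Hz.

Step 1 — Angular frequency: ω = 2π·637 = 4002 rad/s.
Step 2 — Transfer function: H(jω) = 1/(1 + jωRC).
Step 3 — Denominator: 1 + jωRC = 1 + j·4002·2060·2.17e-08 = 1 + j0.1789.
Step 4 — H = 0.969 - j0.1734.
Step 5 — Magnitude: |H| = 0.9844 (-0.1 dB); phase: φ = -10.1°.

|H| = 0.9844 (-0.1 dB), φ = -10.1°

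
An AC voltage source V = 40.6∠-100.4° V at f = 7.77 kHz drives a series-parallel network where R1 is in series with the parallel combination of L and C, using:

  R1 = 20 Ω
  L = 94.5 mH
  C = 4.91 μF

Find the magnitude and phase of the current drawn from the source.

Step 1 — Angular frequency: ω = 2π·f = 2π·7770 = 4.882e+04 rad/s.
Step 2 — Component impedances:
  R1: Z = R = 20 Ω
  L: Z = jωL = j·4.882e+04·0.0945 = 0 + j4614 Ω
  C: Z = 1/(jωC) = -j/(ω·C) = 0 - j4.172 Ω
Step 3 — Parallel branch: L || C = 1/(1/L + 1/C) = 0 - j4.176 Ω.
Step 4 — Series with R1: Z_total = R1 + (L || C) = 20 - j4.176 Ω = 20.43∠-11.8° Ω.
Step 5 — Source phasor: V = 40.6∠-100.4° V = -7.329 - j39.93 V.
Step 6 — Ohm's law: I = V / Z_total = (-7.329 - j39.93) / (20 - j4.176) = 0.04829 - j1.987 A.
Step 7 — Convert to polar: |I| = 1.987 A, ∠I = -88.6°.

I = 1.987∠-88.6° A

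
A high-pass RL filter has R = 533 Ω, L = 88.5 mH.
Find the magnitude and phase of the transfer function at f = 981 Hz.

Step 1 — Angular frequency: ω = 2π·981 = 6164 rad/s.
Step 2 — Transfer function: H(jω) = jωL/(R + jωL).
Step 3 — Numerator jωL = j·545.5; denominator R + jωL = 533 + j545.5.
Step 4 — H = 0.5116 + j0.4999.
Step 5 — Magnitude: |H| = 0.7153 (-2.9 dB); phase: φ = 44.3°.

|H| = 0.7153 (-2.9 dB), φ = 44.3°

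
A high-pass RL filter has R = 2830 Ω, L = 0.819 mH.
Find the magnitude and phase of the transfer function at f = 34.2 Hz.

Step 1 — Angular frequency: ω = 2π·34.2 = 214.9 rad/s.
Step 2 — Transfer function: H(jω) = jωL/(R + jωL).
Step 3 — Numerator jωL = j·0.176; denominator R + jωL = 2830 + j0.176.
Step 4 — H = 3.867e-09 + j6.219e-05.
Step 5 — Magnitude: |H| = 6.219e-05 (-84.1 dB); phase: φ = 90.0°.

|H| = 6.219e-05 (-84.1 dB), φ = 90.0°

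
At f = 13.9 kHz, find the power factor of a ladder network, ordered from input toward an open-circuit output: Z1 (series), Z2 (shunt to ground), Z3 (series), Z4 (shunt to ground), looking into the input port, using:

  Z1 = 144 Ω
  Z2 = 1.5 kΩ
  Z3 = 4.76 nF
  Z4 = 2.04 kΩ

Step 1 — Angular frequency: ω = 2π·f = 2π·1.39e+04 = 8.734e+04 rad/s.
Step 2 — Component impedances:
  Z1: Z = R = 144 Ω
  Z2: Z = R = 1500 Ω
  Z3: Z = 1/(jωC) = -j/(ω·C) = 0 - j2405 Ω
  Z4: Z = R = 2040 Ω
Step 3 — Ladder network (open output): work backward from the far end, alternating series and parallel combinations. Z_in = 1209 - j295.5 Ω = 1245∠-13.7° Ω.
Step 4 — Power factor: PF = cos(φ) = Re(Z)/|Z| = 1209.2/1244.8 = 0.9714.
Step 5 — Type: Im(Z) = -295.5 ⇒ leading (phase φ = -13.7°).

PF = 0.9714 (leading, φ = -13.7°)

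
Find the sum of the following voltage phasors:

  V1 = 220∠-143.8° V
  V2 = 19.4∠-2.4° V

Step 1 — Convert each phasor to rectangular form:
  V1 = 220·(cos(-143.8°) + j·sin(-143.8°)) = -177.5 - j129.9 V
  V2 = 19.4·(cos(-2.4°) + j·sin(-2.4°)) = 19.38 - j0.8124 V
Step 2 — Sum components: V_total = -158.1 - j130.7 V.
Step 3 — Convert to polar: |V_total| = 205.2 V, ∠V_total = -140.4°.

V_total = 205.2∠-140.4° V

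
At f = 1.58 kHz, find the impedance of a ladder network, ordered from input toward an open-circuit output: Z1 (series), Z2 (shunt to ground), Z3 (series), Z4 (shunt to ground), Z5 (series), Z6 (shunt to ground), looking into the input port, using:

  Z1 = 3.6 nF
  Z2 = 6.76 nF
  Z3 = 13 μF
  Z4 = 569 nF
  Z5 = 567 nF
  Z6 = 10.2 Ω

Step 1 — Angular frequency: ω = 2π·f = 2π·1580 = 9927 rad/s.
Step 2 — Component impedances:
  Z1: Z = 1/(jωC) = -j/(ω·C) = 0 - j2.798e+04 Ω
  Z2: Z = 1/(jωC) = -j/(ω·C) = 0 - j1.49e+04 Ω
  Z3: Z = 1/(jωC) = -j/(ω·C) = 0 - j7.749 Ω
  Z4: Z = 1/(jωC) = -j/(ω·C) = 0 - j177 Ω
  Z5: Z = 1/(jωC) = -j/(ω·C) = 0 - j177.7 Ω
  Z6: Z = R = 10.2 Ω
Step 3 — Ladder network (open output): work backward from the far end, alternating series and parallel combinations. Z_in = 2.506 - j2.808e+04 Ω = 2.808e+04∠-90.0° Ω.

Z = 2.506 - j2.808e+04 Ω = 2.808e+04∠-90.0° Ω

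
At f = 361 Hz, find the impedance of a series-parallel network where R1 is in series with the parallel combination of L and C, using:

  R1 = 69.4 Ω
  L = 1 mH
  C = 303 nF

Step 1 — Angular frequency: ω = 2π·f = 2π·361 = 2268 rad/s.
Step 2 — Component impedances:
  R1: Z = R = 69.4 Ω
  L: Z = jωL = j·2268·0.001 = 0 + j2.268 Ω
  C: Z = 1/(jωC) = -j/(ω·C) = 0 - j1455 Ω
Step 3 — Parallel branch: L || C = 1/(1/L + 1/C) = 0 + j2.272 Ω.
Step 4 — Series with R1: Z_total = R1 + (L || C) = 69.4 + j2.272 Ω = 69.44∠1.9° Ω.

Z = 69.4 + j2.272 Ω = 69.44∠1.9° Ω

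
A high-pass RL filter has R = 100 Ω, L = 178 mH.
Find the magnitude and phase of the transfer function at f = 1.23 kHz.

Step 1 — Angular frequency: ω = 2π·1230 = 7728 rad/s.
Step 2 — Transfer function: H(jω) = jωL/(R + jωL).
Step 3 — Numerator jωL = j·1376; denominator R + jωL = 100 + j1376.
Step 4 — H = 0.9947 + j0.07231.
Step 5 — Magnitude: |H| = 0.9974 (-0.0 dB); phase: φ = 4.2°.

|H| = 0.9974 (-0.0 dB), φ = 4.2°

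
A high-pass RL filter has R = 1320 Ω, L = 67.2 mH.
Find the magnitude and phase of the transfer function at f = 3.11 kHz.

Step 1 — Angular frequency: ω = 2π·3110 = 1.954e+04 rad/s.
Step 2 — Transfer function: H(jω) = jωL/(R + jωL).
Step 3 — Numerator jωL = j·1313; denominator R + jωL = 1320 + j1313.
Step 4 — H = 0.4974 + j0.5.
Step 5 — Magnitude: |H| = 0.7053 (-3.0 dB); phase: φ = 45.1°.

|H| = 0.7053 (-3.0 dB), φ = 45.1°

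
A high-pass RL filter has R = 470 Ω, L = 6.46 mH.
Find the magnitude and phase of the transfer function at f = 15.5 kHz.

Step 1 — Angular frequency: ω = 2π·1.55e+04 = 9.739e+04 rad/s.
Step 2 — Transfer function: H(jω) = jωL/(R + jωL).
Step 3 — Numerator jωL = j·629.1; denominator R + jωL = 470 + j629.1.
Step 4 — H = 0.6418 + j0.4795.
Step 5 — Magnitude: |H| = 0.8011 (-1.9 dB); phase: φ = 36.8°.

|H| = 0.8011 (-1.9 dB), φ = 36.8°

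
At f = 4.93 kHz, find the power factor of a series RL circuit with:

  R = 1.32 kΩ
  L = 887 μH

Step 1 — Angular frequency: ω = 2π·f = 2π·4930 = 3.098e+04 rad/s.
Step 2 — Component impedances:
  R: Z = R = 1320 Ω
  L: Z = jωL = j·3.098e+04·0.000887 = 0 + j27.48 Ω
Step 3 — Series combination: Z_total = R + L = 1320 + j27.48 Ω = 1320∠1.2° Ω.
Step 4 — Power factor: PF = cos(φ) = Re(Z)/|Z| = 1320/1320.3 = 0.9998.
Step 5 — Type: Im(Z) = 27.48 ⇒ lagging (phase φ = 1.2°).

PF = 0.9998 (lagging, φ = 1.2°)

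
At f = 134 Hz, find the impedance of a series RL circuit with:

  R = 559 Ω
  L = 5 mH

Step 1 — Angular frequency: ω = 2π·f = 2π·134 = 841.9 rad/s.
Step 2 — Component impedances:
  R: Z = R = 559 Ω
  L: Z = jωL = j·841.9·0.005 = 0 + j4.21 Ω
Step 3 — Series combination: Z_total = R + L = 559 + j4.21 Ω = 559∠0.4° Ω.

Z = 559 + j4.21 Ω = 559∠0.4° Ω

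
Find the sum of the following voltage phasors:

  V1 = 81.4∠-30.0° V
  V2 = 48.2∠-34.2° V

Step 1 — Convert each phasor to rectangular form:
  V1 = 81.4·(cos(-30.0°) + j·sin(-30.0°)) = 70.49 - j40.7 V
  V2 = 48.2·(cos(-34.2°) + j·sin(-34.2°)) = 39.87 - j27.09 V
Step 2 — Sum components: V_total = 110.4 - j67.79 V.
Step 3 — Convert to polar: |V_total| = 129.5 V, ∠V_total = -31.6°.

V_total = 129.5∠-31.6° V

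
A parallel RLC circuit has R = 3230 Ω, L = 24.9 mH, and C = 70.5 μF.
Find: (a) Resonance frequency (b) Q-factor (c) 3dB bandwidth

Step 1 — Resonance: ω₀ = 1/√(LC) = 1/√(0.0249·7.05e-05) = 754.8 rad/s.
Step 2 — f₀ = ω₀/(2π) = 120.1 Hz.
Step 3 — Parallel Q: Q = R/(ω₀L) = 3230/(754.8·0.0249) = 171.9.
Step 4 — Bandwidth: Δω = ω₀/Q = 4.391 rad/s; BW = Δω/(2π) = 0.6989 Hz.

(a) f₀ = 120.1 Hz  (b) Q = 171.9  (c) BW = 0.6989 Hz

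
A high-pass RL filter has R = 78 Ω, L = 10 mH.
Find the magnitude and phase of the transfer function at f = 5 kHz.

Step 1 — Angular frequency: ω = 2π·5000 = 3.142e+04 rad/s.
Step 2 — Transfer function: H(jω) = jωL/(R + jωL).
Step 3 — Numerator jωL = j·314.2; denominator R + jωL = 78 + j314.2.
Step 4 — H = 0.9419 + j0.2339.
Step 5 — Magnitude: |H| = 0.9705 (-0.3 dB); phase: φ = 13.9°.

|H| = 0.9705 (-0.3 dB), φ = 13.9°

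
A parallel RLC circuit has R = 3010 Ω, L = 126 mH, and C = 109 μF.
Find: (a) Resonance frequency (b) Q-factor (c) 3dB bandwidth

Step 1 — Resonance: ω₀ = 1/√(LC) = 1/√(0.126·0.000109) = 269.8 rad/s.
Step 2 — f₀ = ω₀/(2π) = 42.95 Hz.
Step 3 — Parallel Q: Q = R/(ω₀L) = 3010/(269.8·0.126) = 88.53.
Step 4 — Bandwidth: Δω = ω₀/Q = 3.048 rad/s; BW = Δω/(2π) = 0.4851 Hz.

(a) f₀ = 42.95 Hz  (b) Q = 88.53  (c) BW = 0.4851 Hz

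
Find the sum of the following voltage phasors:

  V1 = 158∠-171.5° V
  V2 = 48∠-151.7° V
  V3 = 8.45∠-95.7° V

Step 1 — Convert each phasor to rectangular form:
  V1 = 158·(cos(-171.5°) + j·sin(-171.5°)) = -156.3 - j23.35 V
  V2 = 48·(cos(-151.7°) + j·sin(-151.7°)) = -42.26 - j22.76 V
  V3 = 8.45·(cos(-95.7°) + j·sin(-95.7°)) = -0.8393 - j8.408 V
Step 2 — Sum components: V_total = -199.4 - j54.52 V.
Step 3 — Convert to polar: |V_total| = 206.7 V, ∠V_total = -164.7°.

V_total = 206.7∠-164.7° V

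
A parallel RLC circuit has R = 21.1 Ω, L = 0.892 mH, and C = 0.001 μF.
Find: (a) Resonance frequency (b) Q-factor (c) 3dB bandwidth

Step 1 — Resonance: ω₀ = 1/√(LC) = 1/√(0.000892·1e-09) = 1.059e+06 rad/s.
Step 2 — f₀ = ω₀/(2π) = 1.685e+05 Hz.
Step 3 — Parallel Q: Q = R/(ω₀L) = 21.1/(1.059e+06·0.000892) = 0.02234.
Step 4 — Bandwidth: Δω = ω₀/Q = 4.739e+07 rad/s; BW = Δω/(2π) = 7.543e+06 Hz.

(a) f₀ = 1.685e+05 Hz  (b) Q = 0.02234  (c) BW = 7.543e+06 Hz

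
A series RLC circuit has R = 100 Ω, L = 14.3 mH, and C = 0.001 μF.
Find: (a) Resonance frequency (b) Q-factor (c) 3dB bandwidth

Step 1 — Resonance: ω₀ = 1/√(LC) = 1/√(0.0143·1e-09) = 2.644e+05 rad/s.
Step 2 — f₀ = ω₀/(2π) = 4.209e+04 Hz.
Step 3 — Series Q: Q = ω₀L/R = 2.644e+05·0.0143/100 = 37.82.
Step 4 — Bandwidth: Δω = ω₀/Q = 6993 rad/s; BW = Δω/(2π) = 1113 Hz.

(a) f₀ = 4.209e+04 Hz  (b) Q = 37.82  (c) BW = 1113 Hz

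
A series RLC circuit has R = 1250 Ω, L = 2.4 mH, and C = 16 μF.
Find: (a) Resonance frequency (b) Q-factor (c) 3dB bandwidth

Step 1 — Resonance: ω₀ = 1/√(LC) = 1/√(0.0024·1.6e-05) = 5103 rad/s.
Step 2 — f₀ = ω₀/(2π) = 812.2 Hz.
Step 3 — Series Q: Q = ω₀L/R = 5103·0.0024/1250 = 0.009798.
Step 4 — Bandwidth: Δω = ω₀/Q = 5.208e+05 rad/s; BW = Δω/(2π) = 8.289e+04 Hz.

(a) f₀ = 812.2 Hz  (b) Q = 0.009798  (c) BW = 8.289e+04 Hz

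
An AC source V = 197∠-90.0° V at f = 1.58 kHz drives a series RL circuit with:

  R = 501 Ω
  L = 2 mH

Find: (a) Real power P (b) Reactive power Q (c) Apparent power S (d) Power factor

Step 1 — Angular frequency: ω = 2π·f = 2π·1580 = 9927 rad/s.
Step 2 — Component impedances:
  R: Z = R = 501 Ω
  L: Z = jωL = j·9927·0.002 = 0 + j19.85 Ω
Step 3 — Series combination: Z_total = R + L = 501 + j19.85 Ω = 501.4∠2.3° Ω.
Step 4 — Source phasor: V = 197∠-90.0° V = 0 - j197 V.
Step 5 — Current: I = V / Z = -0.01556 - j0.3926 A = 0.3929∠-92.3° A.
Step 6 — Complex power: S = V·I* = 77.34 + j3.065 VA.
Step 7 — Real power: P = Re(S) = 77.34 W.
Step 8 — Reactive power: Q = Im(S) = 3.065 VAR.
Step 9 — Apparent power: |S| = 77.4 VA.
Step 10 — Power factor: PF = P/|S| = 0.9992 (lagging).

(a) P = 77.34 W  (b) Q = 3.065 VAR  (c) S = 77.4 VA  (d) PF = 0.9992 (lagging)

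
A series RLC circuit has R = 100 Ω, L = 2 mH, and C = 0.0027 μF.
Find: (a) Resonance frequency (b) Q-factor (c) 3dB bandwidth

Step 1 — Resonance condition Im(Z)=0 gives ω₀ = 1/√(LC).
Step 2 — ω₀ = 1/√(0.002·2.7e-09) = 4.303e+05 rad/s.
Step 3 — f₀ = ω₀/(2π) = 6.849e+04 Hz.
Step 4 — Series Q: Q = ω₀L/R = 4.303e+05·0.002/100 = 8.607.
Step 5 — 3dB bandwidth: Δω = ω₀/Q = 5e+04 rad/s; BW = Δω/(2π) = 7958 Hz.

(a) f₀ = 6.849e+04 Hz  (b) Q = 8.607  (c) BW = 7958 Hz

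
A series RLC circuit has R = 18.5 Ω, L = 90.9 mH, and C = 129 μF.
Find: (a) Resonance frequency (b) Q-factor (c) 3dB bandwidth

Step 1 — Resonance: ω₀ = 1/√(LC) = 1/√(0.0909·0.000129) = 292 rad/s.
Step 2 — f₀ = ω₀/(2π) = 46.48 Hz.
Step 3 — Series Q: Q = ω₀L/R = 292·0.0909/18.5 = 1.435.
Step 4 — Bandwidth: Δω = ω₀/Q = 203.5 rad/s; BW = Δω/(2π) = 32.39 Hz.

(a) f₀ = 46.48 Hz  (b) Q = 1.435  (c) BW = 32.39 Hz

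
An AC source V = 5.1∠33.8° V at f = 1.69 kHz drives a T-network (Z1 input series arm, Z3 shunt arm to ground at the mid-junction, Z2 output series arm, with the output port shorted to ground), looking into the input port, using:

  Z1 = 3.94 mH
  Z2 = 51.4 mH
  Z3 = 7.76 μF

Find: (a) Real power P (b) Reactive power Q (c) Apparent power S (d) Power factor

Step 1 — Angular frequency: ω = 2π·f = 2π·1690 = 1.062e+04 rad/s.
Step 2 — Component impedances:
  Z1: Z = jωL = j·1.062e+04·0.00394 = 0 + j41.84 Ω
  Z2: Z = jωL = j·1.062e+04·0.0514 = 0 + j545.8 Ω
  Z3: Z = 1/(jωC) = -j/(ω·C) = 0 - j12.14 Ω
Step 3 — With the output port shorted to ground, the output series arm Z2 runs from the junction to ground; the shunt arm Z3 also runs from the junction to ground. They appear in parallel: Z3 || Z2 = 0 - j12.41 Ω.
Step 4 — Series with input arm Z1: Z_in = Z1 + (Z3 || Z2) = 0 + j29.43 Ω = 29.43∠90.0° Ω.
Step 5 — Source phasor: V = 5.1∠33.8° V = 4.238 + j2.837 V.
Step 6 — Current: I = V / Z = 0.09642 - j0.144 A = 0.1733∠-56.2° A.
Step 7 — Complex power: S = V·I* = 0 + j0.8839 VA.
Step 8 — Real power: P = Re(S) = 0 W.
Step 9 — Reactive power: Q = Im(S) = 0.8839 VAR.
Step 10 — Apparent power: |S| = 0.8839 VA.
Step 11 — Power factor: PF = P/|S| = 0 (lagging).

(a) P = 0 W  (b) Q = 0.8839 VAR  (c) S = 0.8839 VA  (d) PF = 0 (lagging)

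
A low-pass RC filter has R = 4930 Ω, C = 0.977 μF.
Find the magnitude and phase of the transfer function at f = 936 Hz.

Step 1 — Angular frequency: ω = 2π·936 = 5881 rad/s.
Step 2 — Transfer function: H(jω) = 1/(1 + jωRC).
Step 3 — Denominator: 1 + jωRC = 1 + j·5881·4930·9.77e-07 = 1 + j28.33.
Step 4 — H = 0.001245 - j0.03526.
Step 5 — Magnitude: |H| = 0.03528 (-29.0 dB); phase: φ = -88.0°.

|H| = 0.03528 (-29.0 dB), φ = -88.0°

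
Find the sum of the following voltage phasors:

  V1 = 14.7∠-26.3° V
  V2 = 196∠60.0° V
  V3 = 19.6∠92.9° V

Step 1 — Convert each phasor to rectangular form:
  V1 = 14.7·(cos(-26.3°) + j·sin(-26.3°)) = 13.18 - j6.513 V
  V2 = 196·(cos(60.0°) + j·sin(60.0°)) = 98 + j169.7 V
  V3 = 19.6·(cos(92.9°) + j·sin(92.9°)) = -0.9916 + j19.57 V
Step 2 — Sum components: V_total = 110.2 + j182.8 V.
Step 3 — Convert to polar: |V_total| = 213.4 V, ∠V_total = 58.9°.

V_total = 213.4∠58.9° V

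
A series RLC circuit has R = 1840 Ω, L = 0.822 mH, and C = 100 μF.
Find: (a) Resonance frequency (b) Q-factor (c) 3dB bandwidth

Step 1 — Resonance condition Im(Z)=0 gives ω₀ = 1/√(LC).
Step 2 — ω₀ = 1/√(0.000822·0.0001) = 3488 rad/s.
Step 3 — f₀ = ω₀/(2π) = 555.1 Hz.
Step 4 — Series Q: Q = ω₀L/R = 3488·0.000822/1840 = 0.001558.
Step 5 — 3dB bandwidth: Δω = ω₀/Q = 2.238e+06 rad/s; BW = Δω/(2π) = 3.563e+05 Hz.

(a) f₀ = 555.1 Hz  (b) Q = 0.001558  (c) BW = 3.563e+05 Hz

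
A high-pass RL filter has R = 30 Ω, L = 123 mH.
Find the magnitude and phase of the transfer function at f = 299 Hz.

Step 1 — Angular frequency: ω = 2π·299 = 1879 rad/s.
Step 2 — Transfer function: H(jω) = jωL/(R + jωL).
Step 3 — Numerator jωL = j·231.1; denominator R + jωL = 30 + j231.1.
Step 4 — H = 0.9834 + j0.1277.
Step 5 — Magnitude: |H| = 0.9917 (-0.1 dB); phase: φ = 7.4°.

|H| = 0.9917 (-0.1 dB), φ = 7.4°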